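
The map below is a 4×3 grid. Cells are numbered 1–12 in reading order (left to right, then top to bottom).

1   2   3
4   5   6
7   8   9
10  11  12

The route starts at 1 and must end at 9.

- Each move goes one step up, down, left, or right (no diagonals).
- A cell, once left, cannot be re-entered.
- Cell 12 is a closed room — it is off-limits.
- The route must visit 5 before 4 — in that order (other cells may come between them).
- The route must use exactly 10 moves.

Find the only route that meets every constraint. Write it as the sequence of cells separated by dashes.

1 - 2 - 3 - 6 - 5 - 4 - 7 - 10 - 11 - 8 - 9

The waypoints must appear in the order 5, 4, with no cell reused.
Route from 1: 2× right (reaching 3), down to 6, 2× left (reaching 4), 2× down (reaching 10), right to 11, up to 8, right to 9 — 10 moves in all.
Check: order respected (5 at step 4, 4 at step 5); 10 moves as required.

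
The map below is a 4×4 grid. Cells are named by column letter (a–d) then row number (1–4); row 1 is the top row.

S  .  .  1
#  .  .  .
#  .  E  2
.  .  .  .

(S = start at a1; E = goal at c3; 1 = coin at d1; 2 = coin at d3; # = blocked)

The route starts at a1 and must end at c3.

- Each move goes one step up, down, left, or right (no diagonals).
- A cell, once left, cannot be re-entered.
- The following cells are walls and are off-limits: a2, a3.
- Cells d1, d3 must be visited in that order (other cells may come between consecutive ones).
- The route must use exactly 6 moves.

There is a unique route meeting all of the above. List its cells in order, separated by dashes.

The waypoints must appear in the order d1, d3, with no cell reused.
Route from a1: right 3 to d1, down 2 to d3, left 1 to c3 — 6 moves in all.
Check: order respected (1 at step 3, 2 at step 5); 6 moves as required.

a1 - b1 - c1 - d1 - d2 - d3 - c3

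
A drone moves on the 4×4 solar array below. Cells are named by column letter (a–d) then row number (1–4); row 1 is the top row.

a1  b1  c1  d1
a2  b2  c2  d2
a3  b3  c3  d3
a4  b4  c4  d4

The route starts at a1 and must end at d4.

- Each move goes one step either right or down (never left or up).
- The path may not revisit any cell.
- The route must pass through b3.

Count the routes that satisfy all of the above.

9

A right/down-only route from a1 to d4 makes exactly 3 down-moves and 3 right-moves in some order.
With no other constraints that would be C(6,3) = 20 routes.
Split at b3 and multiply the segment counts: a1→b3: 3; b3→d4: 3; product = 9.
That gives 9 routes.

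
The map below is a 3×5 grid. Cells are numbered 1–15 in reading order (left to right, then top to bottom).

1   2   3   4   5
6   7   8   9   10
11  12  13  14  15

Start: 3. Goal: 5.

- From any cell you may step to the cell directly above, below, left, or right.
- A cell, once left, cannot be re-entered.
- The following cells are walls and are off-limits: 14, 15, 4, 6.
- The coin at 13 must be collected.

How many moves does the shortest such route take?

Any route passes through 13 somewhere between 3 and 5. Summing Manhattan distances along the two legs (3 → 13 → 5) gives a lower bound of 2 + 4 = 6 moves.
The shortest route satisfying every rule uses 8 moves: 3 → 2 → 7 → 12 → 13 → 8 → 9 → 10 → 5.
The bound of 6 isn't tight here; checking systematically, no route of length 6 through 7 satisfies every constraint, so 8 is the minimum.

8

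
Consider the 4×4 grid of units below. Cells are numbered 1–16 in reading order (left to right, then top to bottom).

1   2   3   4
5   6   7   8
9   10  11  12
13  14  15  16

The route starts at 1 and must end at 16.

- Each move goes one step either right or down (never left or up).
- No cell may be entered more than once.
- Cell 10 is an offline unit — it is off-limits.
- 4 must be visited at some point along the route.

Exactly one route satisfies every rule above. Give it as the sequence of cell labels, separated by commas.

Moves only go right or down, so the column and row indices never decrease.
Route from 1: 3× right (reaching 4), 3× down (reaching 16) — 6 moves in all.
Check: all required cells visited.

1, 2, 3, 4, 8, 12, 16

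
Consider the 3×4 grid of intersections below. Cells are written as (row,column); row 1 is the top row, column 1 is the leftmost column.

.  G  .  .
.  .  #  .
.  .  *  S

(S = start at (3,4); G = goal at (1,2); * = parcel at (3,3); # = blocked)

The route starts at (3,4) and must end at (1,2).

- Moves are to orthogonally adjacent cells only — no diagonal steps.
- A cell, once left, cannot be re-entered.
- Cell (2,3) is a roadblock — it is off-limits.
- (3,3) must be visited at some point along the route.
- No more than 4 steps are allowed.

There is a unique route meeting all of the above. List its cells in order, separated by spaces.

The 4-move cap with required stops at (3,3) leaves no slack for detours.
Route from (3,4): left 2 to (3,2), up 2 to (1,2) — 4 moves in all.
Check: all required cells visited; 4 ≤ 4 moves.

(3,4) (3,3) (3,2) (2,2) (1,2)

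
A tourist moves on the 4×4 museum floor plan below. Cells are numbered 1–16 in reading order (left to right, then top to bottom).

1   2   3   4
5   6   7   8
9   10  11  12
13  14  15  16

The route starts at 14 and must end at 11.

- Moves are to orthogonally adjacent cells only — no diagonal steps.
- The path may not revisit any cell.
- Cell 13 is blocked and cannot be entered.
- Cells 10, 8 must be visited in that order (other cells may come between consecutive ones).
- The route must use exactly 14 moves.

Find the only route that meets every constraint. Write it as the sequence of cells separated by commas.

The waypoints must appear in the order 10, 8, with no cell reused.
Route from 14: up to 10, left to 9, 2× up (reaching 1), right to 2, down to 6, right to 7, up to 3, right to 4, 3× down (reaching 16), left to 15, up to 11 — 14 moves in all.
Check: order respected (10 at step 1, 8 at step 10); 14 moves as required.

14, 10, 9, 5, 1, 2, 6, 7, 3, 4, 8, 12, 16, 15, 11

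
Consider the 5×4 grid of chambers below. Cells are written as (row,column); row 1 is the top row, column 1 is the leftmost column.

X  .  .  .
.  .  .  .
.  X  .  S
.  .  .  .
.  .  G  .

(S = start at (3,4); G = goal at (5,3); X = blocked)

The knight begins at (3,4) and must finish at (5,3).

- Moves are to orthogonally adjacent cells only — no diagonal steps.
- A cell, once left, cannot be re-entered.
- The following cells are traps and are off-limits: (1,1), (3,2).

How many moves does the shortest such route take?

3

The Manhattan distance from (3,4) to (5,3) is |3−5| + |4−3| = 3, so at least 3 moves are needed.
A route of 3 moves achieves this: (3,4) → (4,4) → (5,4) → (5,3).
Since 3 matches the lower bound, it is optimal.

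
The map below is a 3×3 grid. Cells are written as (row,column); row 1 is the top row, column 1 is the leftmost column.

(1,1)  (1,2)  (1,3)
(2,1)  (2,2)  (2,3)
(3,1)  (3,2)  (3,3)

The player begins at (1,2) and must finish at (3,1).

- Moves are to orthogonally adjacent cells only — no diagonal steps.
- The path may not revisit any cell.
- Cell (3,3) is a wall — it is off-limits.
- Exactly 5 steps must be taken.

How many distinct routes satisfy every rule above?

3

Need simple routes of exactly 5 moves from (1,2) to (3,1) (Manhattan distance 3, so 1 moves are spent on a detour and 1 undoing it).
Enumerating: (1,2) (1,1) (2,1) (2,2) (3,2) (3,1) | (1,2) (1,3) (2,3) (2,2) (3,2) (3,1) | (1,2) (1,3) (2,3) (2,2) (2,1) (3,1).
That gives 3 routes.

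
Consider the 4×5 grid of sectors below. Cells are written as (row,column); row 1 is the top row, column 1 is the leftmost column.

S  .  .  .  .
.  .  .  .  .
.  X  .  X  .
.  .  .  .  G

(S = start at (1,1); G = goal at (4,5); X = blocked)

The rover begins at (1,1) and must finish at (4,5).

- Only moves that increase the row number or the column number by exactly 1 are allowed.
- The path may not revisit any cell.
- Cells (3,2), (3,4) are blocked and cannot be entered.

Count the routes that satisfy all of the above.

9

A right/down-only route from (1,1) to (4,5) makes exactly 3 down-moves and 4 right-moves in some order.
With no other constraints that would be C(7,3) = 35 routes.
Subtract routes through each blocked cell (inclusion–exclusion for overlaps): − through (3,2): 12 − through (3,4): 20 + through (3,2)&(3,4): 6 → 9.
That gives 9 routes.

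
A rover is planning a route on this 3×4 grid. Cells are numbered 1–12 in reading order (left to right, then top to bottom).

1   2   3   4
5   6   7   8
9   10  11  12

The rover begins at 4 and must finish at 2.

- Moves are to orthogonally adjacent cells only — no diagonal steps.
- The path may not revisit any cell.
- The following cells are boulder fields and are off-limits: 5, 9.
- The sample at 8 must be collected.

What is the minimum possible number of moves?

4

Any route passes through 8 somewhere between 4 and 2. Summing Manhattan distances along the two legs (4 → 8 → 2) gives a lower bound of 1 + 3 = 4 moves.
A route of 4 moves achieves this: 4 → 8 → 7 → 3 → 2.
Since 4 matches the lower bound, it is optimal.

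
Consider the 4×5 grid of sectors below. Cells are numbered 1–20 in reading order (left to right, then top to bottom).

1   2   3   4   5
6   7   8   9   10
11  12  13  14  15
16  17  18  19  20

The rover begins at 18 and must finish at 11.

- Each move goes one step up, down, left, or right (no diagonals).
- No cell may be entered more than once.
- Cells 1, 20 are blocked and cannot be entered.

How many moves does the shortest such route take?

The Manhattan distance from 18 to 11 is |4−3| + |3−1| = 3, so at least 3 moves are needed.
A route of 3 moves achieves this: 18 → 13 → 12 → 11.
Since 3 matches the lower bound, it is optimal.

3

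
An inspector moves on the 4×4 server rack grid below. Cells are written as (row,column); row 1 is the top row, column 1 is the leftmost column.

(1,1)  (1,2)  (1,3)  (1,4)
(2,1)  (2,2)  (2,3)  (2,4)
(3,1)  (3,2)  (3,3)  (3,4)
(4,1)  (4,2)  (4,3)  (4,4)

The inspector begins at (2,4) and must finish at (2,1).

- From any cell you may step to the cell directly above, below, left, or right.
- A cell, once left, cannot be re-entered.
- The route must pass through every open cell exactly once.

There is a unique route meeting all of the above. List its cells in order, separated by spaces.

Need to visit all 16 open cells exactly once, starting at (2,4) and ending at (2,1).
Cell (1,1) has only two open neighbours ((2,1) and (1,2)), so the path must pass straight through it: one of those is the cell it's entered from and the other is where it exits.
Route from (2,4): up 1 to (1,4), left 1 to (1,3), down 2 to (3,3), right 1 to (3,4), down 1 to (4,4), left 3 to (4,1), up 1 to (3,1), right 1 to (3,2), up 2 to (1,2), left 1 to (1,1), down 1 to (2,1) — 15 moves in all.
Check: all 16 open cells covered.

(2,4) (1,4) (1,3) (2,3) (3,3) (3,4) (4,4) (4,3) (4,2) (4,1) (3,1) (3,2) (2,2) (1,2) (1,1) (2,1)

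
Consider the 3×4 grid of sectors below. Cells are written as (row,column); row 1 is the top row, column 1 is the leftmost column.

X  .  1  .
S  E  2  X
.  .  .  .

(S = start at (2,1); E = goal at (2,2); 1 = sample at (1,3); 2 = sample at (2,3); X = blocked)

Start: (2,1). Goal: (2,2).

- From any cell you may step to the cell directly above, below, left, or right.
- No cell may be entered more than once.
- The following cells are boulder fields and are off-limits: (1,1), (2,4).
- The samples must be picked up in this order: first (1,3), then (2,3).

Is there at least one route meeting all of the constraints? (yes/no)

no

Ignoring the required order, 1 revisit-free route from (2,1) to (2,2) passes through all of (1,3) and (2,3); the waypoint orders that occur are (2,3) → (1,3) (1) — never (1,3) → (2,3).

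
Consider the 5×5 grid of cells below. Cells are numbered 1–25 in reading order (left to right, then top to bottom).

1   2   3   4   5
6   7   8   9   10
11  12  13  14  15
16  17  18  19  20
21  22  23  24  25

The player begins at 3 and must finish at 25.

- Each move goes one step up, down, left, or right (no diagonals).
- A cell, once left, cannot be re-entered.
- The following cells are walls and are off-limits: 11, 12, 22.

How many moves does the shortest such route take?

6

The Manhattan distance from 3 to 25 is |1−5| + |3−5| = 6, so at least 6 moves are needed.
A route of 6 moves achieves this: 3 → 8 → 13 → 18 → 23 → 24 → 25.
Since 6 matches the lower bound, it is optimal.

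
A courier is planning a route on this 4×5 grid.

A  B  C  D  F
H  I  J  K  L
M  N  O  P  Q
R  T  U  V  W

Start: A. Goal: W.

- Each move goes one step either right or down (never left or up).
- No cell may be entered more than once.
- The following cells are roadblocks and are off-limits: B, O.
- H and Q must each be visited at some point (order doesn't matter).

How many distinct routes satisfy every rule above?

A right/down-only route from A to W makes exactly 3 down-moves and 4 right-moves in some order.
With no other constraints that would be C(7,3) = 35 routes.
A monotone route can only reach the required cells in the order H, Q, so split there and multiply the segment counts (each segment already excludes blocked cells): A→H: 1; H→Q: 2; Q→W: 1; product = 2.
That gives 2 routes.

2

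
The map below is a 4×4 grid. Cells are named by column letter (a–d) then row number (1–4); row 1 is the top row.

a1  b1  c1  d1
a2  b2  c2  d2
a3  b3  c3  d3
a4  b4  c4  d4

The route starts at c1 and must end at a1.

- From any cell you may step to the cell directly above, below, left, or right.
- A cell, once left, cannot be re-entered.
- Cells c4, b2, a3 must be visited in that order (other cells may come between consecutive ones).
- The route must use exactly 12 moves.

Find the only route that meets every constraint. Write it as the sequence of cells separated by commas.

c1, d1, d2, d3, d4, c4, c3, c2, b2, b3, a3, a2, a1

The waypoints must appear in the order c4, b2, a3, with no cell reused.
Route from c1: right 1 to d1, down 3 to d4, left 1 to c4, up 2 to c2, left 1 to b2, down 1 to b3, left 1 to a3, up 2 to a1 — 12 moves in all.
Check: order respected (c4 at step 5, b2 at step 8, a3 at step 10); 12 moves as required.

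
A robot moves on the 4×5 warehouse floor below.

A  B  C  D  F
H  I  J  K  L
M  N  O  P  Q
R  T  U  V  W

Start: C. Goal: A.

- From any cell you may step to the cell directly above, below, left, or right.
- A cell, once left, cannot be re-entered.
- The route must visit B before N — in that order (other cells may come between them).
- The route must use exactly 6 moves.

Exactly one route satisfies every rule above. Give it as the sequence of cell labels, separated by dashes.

C - B - I - N - M - H - A

The waypoints must appear in the order B, N, with no cell reused.
Route from C: left 1 to B, down 2 to N, left 1 to M, up 2 to A — 6 moves in all.
Check: order respected (B at step 1, N at step 3); 6 moves as required.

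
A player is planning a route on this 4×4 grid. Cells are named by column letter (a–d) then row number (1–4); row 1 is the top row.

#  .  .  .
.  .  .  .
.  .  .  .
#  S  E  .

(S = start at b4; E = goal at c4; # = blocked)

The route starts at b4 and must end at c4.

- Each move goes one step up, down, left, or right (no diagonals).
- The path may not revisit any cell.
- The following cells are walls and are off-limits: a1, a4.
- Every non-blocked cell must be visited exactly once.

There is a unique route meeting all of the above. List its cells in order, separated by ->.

Need to visit all 14 open cells exactly once, starting at b4 and ending at c4.
Cell a2 has only two open neighbours (a3 and b2), so the path must pass straight through it: one of those is the cell it's entered from and the other is where it exits.
Route from b4: up to b3, left to a3, up to a2, right to b2, up to b1, 2× right (reaching d1), down to d2, left to c2, down to c3, right to d3, down to d4, left to c4 — 13 moves in all.
Check: all 14 open cells covered.

b4 -> b3 -> a3 -> a2 -> b2 -> b1 -> c1 -> d1 -> d2 -> c2 -> c3 -> d3 -> d4 -> c4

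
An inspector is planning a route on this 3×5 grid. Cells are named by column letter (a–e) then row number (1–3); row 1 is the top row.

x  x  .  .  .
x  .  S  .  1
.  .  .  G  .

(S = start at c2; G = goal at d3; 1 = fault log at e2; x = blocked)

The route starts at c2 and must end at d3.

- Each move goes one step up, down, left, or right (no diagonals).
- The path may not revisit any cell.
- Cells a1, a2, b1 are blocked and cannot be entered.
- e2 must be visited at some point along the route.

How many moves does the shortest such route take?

Any route passes through e2 somewhere between c2 and d3. Summing Manhattan distances along the two legs (c2 → e2 → d3) gives a lower bound of 2 + 2 = 4 moves.
A route of 4 moves achieves this: c2 → d2 → e2 → e3 → d3.
Since 4 matches the lower bound, it is optimal.

4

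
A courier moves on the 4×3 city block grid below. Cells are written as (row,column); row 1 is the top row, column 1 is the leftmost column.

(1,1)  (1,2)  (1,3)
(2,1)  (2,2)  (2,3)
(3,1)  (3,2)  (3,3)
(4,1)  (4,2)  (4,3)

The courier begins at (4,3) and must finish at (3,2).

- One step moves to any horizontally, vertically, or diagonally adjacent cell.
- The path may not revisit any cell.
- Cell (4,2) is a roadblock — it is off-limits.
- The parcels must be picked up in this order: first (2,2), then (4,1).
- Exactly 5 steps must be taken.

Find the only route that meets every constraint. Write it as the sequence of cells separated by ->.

The waypoints must appear in the order (2,2), (4,1), with no cell reused.
Route from (4,3): up 1 to (3,3), up-left 1 to (2,2), down-left 1 to (3,1), down 1 to (4,1), up-right 1 to (3,2) — 5 moves in all.
Check: order respected ((2,2) at step 2, (4,1) at step 4); 5 moves as required.

(4,3) -> (3,3) -> (2,2) -> (3,1) -> (4,1) -> (3,2)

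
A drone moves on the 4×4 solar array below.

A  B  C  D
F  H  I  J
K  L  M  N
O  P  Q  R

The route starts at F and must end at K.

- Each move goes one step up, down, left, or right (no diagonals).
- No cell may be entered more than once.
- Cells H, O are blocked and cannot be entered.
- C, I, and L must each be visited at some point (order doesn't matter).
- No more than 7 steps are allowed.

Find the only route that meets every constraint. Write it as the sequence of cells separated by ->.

F -> A -> B -> C -> I -> M -> L -> K

The 7-move cap with required stops at C, I, L leaves no slack for detours.
Route from F: up 1 to A, right 2 to C, down 2 to M, left 2 to K — 7 moves in all.
Check: all required cells visited; 7 ≤ 7 moves.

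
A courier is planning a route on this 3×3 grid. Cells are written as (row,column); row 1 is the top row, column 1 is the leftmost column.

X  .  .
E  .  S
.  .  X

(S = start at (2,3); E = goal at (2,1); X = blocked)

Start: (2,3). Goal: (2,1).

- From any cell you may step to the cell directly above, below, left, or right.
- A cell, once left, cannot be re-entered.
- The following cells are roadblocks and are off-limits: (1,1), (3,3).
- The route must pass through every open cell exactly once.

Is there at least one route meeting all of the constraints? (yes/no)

yes

One route that works: (2,3) → (1,3) → (1,2) → (2,2) → (3,2) → (3,1) → (2,1).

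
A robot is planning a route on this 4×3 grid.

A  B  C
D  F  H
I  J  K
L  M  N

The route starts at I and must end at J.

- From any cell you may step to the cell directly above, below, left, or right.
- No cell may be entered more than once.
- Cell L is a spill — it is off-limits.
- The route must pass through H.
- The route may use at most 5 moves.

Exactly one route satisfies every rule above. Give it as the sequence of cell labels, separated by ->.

Any route must reach H and still end at J within 5 moves, so the order of the required stops is forced.
Route from I: up 1 to D, right 2 to H, down 1 to K, left 1 to J — 5 moves in all.
Check: all required cells visited; 5 ≤ 5 moves.

I -> D -> F -> H -> K -> J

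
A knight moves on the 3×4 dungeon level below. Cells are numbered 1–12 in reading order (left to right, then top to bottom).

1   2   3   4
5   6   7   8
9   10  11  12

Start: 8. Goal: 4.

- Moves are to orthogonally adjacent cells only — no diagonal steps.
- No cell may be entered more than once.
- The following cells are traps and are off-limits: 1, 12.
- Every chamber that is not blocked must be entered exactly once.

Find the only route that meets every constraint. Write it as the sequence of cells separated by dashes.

8 - 7 - 11 - 10 - 9 - 5 - 6 - 2 - 3 - 4

Need to visit all 10 open cells exactly once, starting at 8 and ending at 4.
Route from 8: left to 7, down to 11, 2× left (reaching 9), up to 5, right to 6, up to 2, 2× right (reaching 4) — 9 moves in all.
Check: all 10 open cells covered.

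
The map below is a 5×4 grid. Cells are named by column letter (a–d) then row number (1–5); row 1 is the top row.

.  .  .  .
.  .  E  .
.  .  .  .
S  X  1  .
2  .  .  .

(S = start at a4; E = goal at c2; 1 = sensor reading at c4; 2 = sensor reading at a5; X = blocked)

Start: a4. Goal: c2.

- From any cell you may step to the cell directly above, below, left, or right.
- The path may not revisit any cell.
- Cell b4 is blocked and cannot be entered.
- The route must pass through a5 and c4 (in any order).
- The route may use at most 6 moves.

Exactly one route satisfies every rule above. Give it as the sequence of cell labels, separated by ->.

a4 -> a5 -> b5 -> c5 -> c4 -> c3 -> c2

The 6-move cap with required stops at a5, c4 leaves no slack for detours.
Route from a4: down 1 to a5, right 2 to c5, up 3 to c2 — 6 moves in all.
Check: all required cells visited; 6 ≤ 6 moves.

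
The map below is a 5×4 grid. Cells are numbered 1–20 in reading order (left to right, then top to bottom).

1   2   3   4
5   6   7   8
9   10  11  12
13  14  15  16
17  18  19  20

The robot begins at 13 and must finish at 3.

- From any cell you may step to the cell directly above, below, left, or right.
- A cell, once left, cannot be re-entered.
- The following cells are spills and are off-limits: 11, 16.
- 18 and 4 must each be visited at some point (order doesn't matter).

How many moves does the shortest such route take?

9

Any route passes through 18 and 4 in some order between 13 and 3. Summing Manhattan distances along each leg and taking the cheapest ordering (13 → 18 → 4 → 3) gives a lower bound of 2 + 6 + 1 = 9 moves.
A route of 9 moves achieves this: 13 → 17 → 18 → 14 → 10 → 6 → 7 → 8 → 4 → 3.
Since 9 matches the lower bound, it is optimal.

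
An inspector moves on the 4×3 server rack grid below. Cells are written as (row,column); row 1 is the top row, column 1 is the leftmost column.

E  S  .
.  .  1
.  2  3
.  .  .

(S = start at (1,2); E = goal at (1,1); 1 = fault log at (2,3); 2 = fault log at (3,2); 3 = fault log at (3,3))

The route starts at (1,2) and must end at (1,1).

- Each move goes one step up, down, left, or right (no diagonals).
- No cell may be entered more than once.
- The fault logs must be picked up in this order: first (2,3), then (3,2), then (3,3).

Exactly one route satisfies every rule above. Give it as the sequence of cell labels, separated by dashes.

The waypoints must appear in the order (2,3), (3,2), (3,3), with no cell reused.
Route from (1,2): right 1 to (1,3), down 1 to (2,3), left 1 to (2,2), down 1 to (3,2), right 1 to (3,3), down 1 to (4,3), left 2 to (4,1), up 3 to (1,1) — 11 moves in all.
Check: order respected (1 at step 2, 2 at step 4, 3 at step 5).

(1,2) - (1,3) - (2,3) - (2,2) - (3,2) - (3,3) - (4,3) - (4,2) - (4,1) - (3,1) - (2,1) - (1,1)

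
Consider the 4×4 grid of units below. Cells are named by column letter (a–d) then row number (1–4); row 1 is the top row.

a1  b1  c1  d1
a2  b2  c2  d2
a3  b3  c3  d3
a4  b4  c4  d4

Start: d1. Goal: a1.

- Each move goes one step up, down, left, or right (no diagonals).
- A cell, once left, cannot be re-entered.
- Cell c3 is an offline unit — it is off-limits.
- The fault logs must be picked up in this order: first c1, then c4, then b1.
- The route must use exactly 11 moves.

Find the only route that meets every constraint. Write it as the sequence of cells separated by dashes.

d1 - c1 - c2 - d2 - d3 - d4 - c4 - b4 - b3 - b2 - b1 - a1

The waypoints must appear in the order c1, c4, b1, with no cell reused.
Route from d1: left to c1, down to c2, right to d2, 2× down (reaching d4), 2× left (reaching b4), 3× up (reaching b1), left to a1 — 11 moves in all.
Check: order respected (c1 at step 1, c4 at step 6, b1 at step 10); 11 moves as required.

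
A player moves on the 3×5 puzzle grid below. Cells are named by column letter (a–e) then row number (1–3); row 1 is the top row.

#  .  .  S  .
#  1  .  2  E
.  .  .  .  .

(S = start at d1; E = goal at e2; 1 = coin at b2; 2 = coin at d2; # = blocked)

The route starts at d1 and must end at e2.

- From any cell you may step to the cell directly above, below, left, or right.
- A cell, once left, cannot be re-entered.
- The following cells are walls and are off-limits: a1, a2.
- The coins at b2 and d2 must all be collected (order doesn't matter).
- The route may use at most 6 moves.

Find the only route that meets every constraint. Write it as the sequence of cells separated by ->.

The budget equals the shortest possible length, so every move has to be on a shortest route through the required cells.
Route from d1: left 2 to b1, down 1 to b2, right 3 to e2 — 6 moves in all.
Check: all required cells visited; 6 ≤ 6 moves.

d1 -> c1 -> b1 -> b2 -> c2 -> d2 -> e2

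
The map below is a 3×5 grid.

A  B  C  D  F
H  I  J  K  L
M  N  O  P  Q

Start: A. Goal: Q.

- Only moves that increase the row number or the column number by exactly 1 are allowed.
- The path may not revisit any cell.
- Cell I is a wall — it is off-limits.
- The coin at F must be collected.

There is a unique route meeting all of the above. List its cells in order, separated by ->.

A -> B -> C -> D -> F -> L -> Q

Moves only go right or down, so the column and row indices never decrease.
Route from A: 4× right (reaching F), 2× down (reaching Q) — 6 moves in all.
Check: all required cells visited.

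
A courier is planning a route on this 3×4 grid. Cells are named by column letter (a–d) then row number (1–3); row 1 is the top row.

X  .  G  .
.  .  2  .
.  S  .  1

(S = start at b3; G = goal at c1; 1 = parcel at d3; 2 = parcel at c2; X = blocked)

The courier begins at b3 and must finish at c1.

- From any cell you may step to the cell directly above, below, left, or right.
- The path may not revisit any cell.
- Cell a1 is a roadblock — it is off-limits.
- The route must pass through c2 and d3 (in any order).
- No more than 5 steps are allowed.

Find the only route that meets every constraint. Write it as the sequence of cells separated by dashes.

b3 - c3 - d3 - d2 - c2 - c1

The budget equals the shortest possible length, so every move has to be on a shortest route through the required cells.
Route from b3: 2× right (reaching d3), up to d2, left to c2, up to c1 — 5 moves in all.
Check: all required cells visited; 5 ≤ 5 moves.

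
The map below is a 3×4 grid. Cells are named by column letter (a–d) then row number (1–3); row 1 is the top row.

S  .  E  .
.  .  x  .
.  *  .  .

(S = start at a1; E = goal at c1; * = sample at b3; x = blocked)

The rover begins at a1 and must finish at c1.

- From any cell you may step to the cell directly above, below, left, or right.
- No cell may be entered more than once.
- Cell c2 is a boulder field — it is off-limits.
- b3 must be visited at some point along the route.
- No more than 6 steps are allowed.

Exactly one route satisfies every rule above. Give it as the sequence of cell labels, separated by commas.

The 6-move cap with required stops at b3 leaves no slack for detours.
Route from a1: down 2 to a3, right 1 to b3, up 2 to b1, right 1 to c1 — 6 moves in all.
Check: all required cells visited; 6 ≤ 6 moves.

a1, a2, a3, b3, b2, b1, c1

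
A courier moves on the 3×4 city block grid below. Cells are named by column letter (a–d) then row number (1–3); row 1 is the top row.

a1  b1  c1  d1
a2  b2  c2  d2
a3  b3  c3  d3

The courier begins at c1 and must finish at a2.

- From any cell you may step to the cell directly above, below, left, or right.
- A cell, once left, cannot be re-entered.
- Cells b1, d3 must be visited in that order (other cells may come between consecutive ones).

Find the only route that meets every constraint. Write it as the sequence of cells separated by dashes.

c1 - b1 - b2 - c2 - d2 - d3 - c3 - b3 - a3 - a2

The waypoints must appear in the order b1, d3, with no cell reused.
Route from c1: left 1 to b1, down 1 to b2, right 2 to d2, down 1 to d3, left 3 to a3, up 1 to a2 — 9 moves in all.
Check: order respected (b1 at step 1, d3 at step 5).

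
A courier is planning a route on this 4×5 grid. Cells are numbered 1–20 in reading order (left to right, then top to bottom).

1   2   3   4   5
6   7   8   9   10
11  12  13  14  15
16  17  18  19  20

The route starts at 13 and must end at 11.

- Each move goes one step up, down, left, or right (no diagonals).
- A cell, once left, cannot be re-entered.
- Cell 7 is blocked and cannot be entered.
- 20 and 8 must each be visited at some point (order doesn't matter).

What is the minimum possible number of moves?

Any route passes through 20 and 8 in some order between 13 and 11. Summing Manhattan distances along each leg and taking the cheapest ordering (13 → 8 → 20 → 11) gives a lower bound of 1 + 4 + 5 = 10 moves.
A route of 10 moves achieves this: 13 → 8 → 9 → 14 → 15 → 20 → 19 → 18 → 17 → 12 → 11.
Since 10 matches the lower bound, it is optimal.

10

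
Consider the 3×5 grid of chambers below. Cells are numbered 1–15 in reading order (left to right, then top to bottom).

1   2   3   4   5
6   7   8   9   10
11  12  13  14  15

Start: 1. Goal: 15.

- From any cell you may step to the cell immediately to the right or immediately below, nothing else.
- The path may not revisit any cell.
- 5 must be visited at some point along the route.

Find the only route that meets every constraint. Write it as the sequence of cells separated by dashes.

1 - 2 - 3 - 4 - 5 - 10 - 15

Moves only go right or down, so the column and row indices never decrease.
Route from 1: 4× right (reaching 5), 2× down (reaching 15) — 6 moves in all.
Check: all required cells visited.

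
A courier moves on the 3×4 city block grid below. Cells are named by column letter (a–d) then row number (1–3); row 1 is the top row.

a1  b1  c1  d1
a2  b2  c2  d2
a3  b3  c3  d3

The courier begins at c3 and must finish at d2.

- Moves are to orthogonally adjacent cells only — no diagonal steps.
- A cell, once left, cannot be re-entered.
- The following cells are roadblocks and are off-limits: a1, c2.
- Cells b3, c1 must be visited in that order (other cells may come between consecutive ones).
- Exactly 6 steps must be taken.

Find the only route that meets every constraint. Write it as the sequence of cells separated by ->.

The waypoints must appear in the order b3, c1, with no cell reused.
Route from c3: left to b3, 2× up (reaching b1), 2× right (reaching d1), down to d2 — 6 moves in all.
Check: order respected (b3 at step 1, c1 at step 4); 6 moves as required.

c3 -> b3 -> b2 -> b1 -> c1 -> d1 -> d2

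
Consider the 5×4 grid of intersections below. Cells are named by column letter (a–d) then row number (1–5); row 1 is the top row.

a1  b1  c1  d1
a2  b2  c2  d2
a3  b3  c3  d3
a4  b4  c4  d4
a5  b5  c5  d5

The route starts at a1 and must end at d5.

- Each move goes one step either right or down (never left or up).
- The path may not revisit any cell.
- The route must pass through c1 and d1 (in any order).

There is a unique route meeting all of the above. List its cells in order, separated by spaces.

Moves only go right or down, so the column and row indices never decrease.
Route from a1: 3× right (reaching d1), 4× down (reaching d5) — 7 moves in all.
Check: all required cells visited.

a1 b1 c1 d1 d2 d3 d4 d5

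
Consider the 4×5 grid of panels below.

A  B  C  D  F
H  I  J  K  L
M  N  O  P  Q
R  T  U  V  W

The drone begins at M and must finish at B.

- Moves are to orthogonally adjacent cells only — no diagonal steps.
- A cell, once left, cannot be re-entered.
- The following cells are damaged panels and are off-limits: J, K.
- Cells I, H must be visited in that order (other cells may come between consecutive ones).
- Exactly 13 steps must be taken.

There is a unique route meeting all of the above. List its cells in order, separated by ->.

M -> R -> T -> U -> V -> W -> Q -> P -> O -> N -> I -> H -> A -> B

The waypoints must appear in the order I, H, with no cell reused.
Route from M: down 1 to R, right 4 to W, up 1 to Q, left 3 to N, up 1 to I, left 1 to H, up 1 to A, right 1 to B — 13 moves in all.
Check: order respected (I at step 10, H at step 11); 13 moves as required.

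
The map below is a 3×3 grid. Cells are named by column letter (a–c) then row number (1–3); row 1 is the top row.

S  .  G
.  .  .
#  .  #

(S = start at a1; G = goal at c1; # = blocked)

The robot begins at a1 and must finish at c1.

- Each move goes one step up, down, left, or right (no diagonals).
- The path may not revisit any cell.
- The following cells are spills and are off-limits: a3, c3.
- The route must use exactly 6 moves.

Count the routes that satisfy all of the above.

Need simple routes of exactly 6 moves from a1 to c1 (Manhattan distance 2, so 2 moves are spent on a detour and 2 undoing it).
No route satisfies every constraint, so the count is 0.

0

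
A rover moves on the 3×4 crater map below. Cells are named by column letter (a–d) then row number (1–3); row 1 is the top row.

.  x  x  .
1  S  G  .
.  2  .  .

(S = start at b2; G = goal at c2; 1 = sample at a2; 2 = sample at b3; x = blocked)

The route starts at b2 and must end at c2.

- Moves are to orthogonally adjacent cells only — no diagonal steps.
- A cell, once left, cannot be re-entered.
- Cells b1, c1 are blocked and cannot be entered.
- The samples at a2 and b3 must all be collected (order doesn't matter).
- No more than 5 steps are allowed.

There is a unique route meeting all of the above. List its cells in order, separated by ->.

The 5-move cap with required stops at a2, b3 leaves no slack for detours.
Route from b2: left 1 to a2, down 1 to a3, right 2 to c3, up 1 to c2 — 5 moves in all.
Check: all required cells visited; 5 ≤ 5 moves.

b2 -> a2 -> a3 -> b3 -> c3 -> c2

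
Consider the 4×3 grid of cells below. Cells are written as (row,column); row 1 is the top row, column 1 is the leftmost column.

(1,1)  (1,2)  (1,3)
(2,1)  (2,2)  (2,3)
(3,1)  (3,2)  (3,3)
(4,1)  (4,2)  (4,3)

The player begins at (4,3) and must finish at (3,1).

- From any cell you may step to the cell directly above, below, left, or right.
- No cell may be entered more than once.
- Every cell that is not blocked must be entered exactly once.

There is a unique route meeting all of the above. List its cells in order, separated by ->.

Need to visit all 12 open cells exactly once, starting at (4,3) and ending at (3,1).
Route from (4,3): 3× up (reaching (1,3)), 2× left (reaching (1,1)), down to (2,1), right to (2,2), 2× down (reaching (4,2)), left to (4,1), up to (3,1) — 11 moves in all.
Check: all 12 open cells covered.

(4,3) -> (3,3) -> (2,3) -> (1,3) -> (1,2) -> (1,1) -> (2,1) -> (2,2) -> (3,2) -> (4,2) -> (4,1) -> (3,1)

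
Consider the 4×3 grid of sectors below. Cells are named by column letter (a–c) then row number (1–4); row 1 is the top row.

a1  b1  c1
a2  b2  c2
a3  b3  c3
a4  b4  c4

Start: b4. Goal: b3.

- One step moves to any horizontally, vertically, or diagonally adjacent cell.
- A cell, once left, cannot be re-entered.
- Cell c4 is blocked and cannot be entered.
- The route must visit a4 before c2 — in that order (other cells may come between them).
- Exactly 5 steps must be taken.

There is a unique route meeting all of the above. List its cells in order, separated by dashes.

b4 - a4 - a3 - b2 - c2 - b3

The waypoints must appear in the order a4, c2, with no cell reused.
Route from b4: left to a4, up to a3, up-right to b2, right to c2, down-left to b3 — 5 moves in all.
Check: order respected (a4 at step 1, c2 at step 4); 5 moves as required.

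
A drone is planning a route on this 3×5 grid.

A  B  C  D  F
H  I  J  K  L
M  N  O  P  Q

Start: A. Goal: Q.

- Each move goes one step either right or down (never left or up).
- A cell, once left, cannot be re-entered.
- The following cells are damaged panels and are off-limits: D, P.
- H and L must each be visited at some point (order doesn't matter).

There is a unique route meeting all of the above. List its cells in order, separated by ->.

Moves only go right or down, so the column and row indices never decrease.
Route from A: down 1 to H, right 4 to L, down 1 to Q — 6 moves in all.
Check: all required cells visited.

A -> H -> I -> J -> K -> L -> Q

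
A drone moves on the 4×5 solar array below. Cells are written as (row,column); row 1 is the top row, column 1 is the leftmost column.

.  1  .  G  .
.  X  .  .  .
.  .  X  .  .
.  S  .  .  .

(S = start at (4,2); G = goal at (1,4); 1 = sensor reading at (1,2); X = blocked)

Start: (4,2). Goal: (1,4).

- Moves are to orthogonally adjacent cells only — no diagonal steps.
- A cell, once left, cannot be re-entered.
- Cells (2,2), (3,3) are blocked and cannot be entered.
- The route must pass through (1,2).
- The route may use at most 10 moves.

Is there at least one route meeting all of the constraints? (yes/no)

One route that works: (4,2) → (3,2) → (3,1) → (2,1) → (1,1) → (1,2) → (1,3) → (1,4).

yes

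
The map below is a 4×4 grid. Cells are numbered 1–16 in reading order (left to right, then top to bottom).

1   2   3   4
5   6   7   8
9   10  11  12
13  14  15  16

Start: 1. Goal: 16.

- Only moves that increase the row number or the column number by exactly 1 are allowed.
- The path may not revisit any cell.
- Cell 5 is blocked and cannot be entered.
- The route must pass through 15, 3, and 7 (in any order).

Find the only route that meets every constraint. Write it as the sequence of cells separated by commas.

1, 2, 3, 7, 11, 15, 16

Moves only go right or down, so the column and row indices never decrease.
Route from 1: 2× right (reaching 3), 3× down (reaching 15), right to 16 — 6 moves in all.
Check: all required cells visited.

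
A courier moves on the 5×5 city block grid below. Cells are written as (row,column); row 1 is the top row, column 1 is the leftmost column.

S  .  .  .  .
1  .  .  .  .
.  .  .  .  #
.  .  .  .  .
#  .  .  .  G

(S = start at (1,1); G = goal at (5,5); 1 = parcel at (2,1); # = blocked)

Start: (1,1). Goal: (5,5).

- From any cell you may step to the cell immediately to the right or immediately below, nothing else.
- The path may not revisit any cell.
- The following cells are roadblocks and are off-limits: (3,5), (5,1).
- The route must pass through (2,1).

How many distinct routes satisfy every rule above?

A right/down-only route from (1,1) to (5,5) makes exactly 4 down-moves and 4 right-moves in some order.
With no other constraints that would be C(8,4) = 70 routes.
Split at (2,1) and multiply the segment counts (each segment already excludes blocked cells): (1,1)→(2,1): 1; (2,1)→(5,5): 29; product = 29.
That gives 29 routes.

29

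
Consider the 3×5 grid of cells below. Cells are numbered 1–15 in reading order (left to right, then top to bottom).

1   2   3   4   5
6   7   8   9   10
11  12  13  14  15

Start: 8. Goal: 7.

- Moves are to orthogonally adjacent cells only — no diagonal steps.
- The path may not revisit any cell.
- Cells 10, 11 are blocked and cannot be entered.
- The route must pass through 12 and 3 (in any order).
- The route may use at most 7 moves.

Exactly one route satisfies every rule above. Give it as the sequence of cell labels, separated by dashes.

Any route must reach 12 and 3 and still end at 7 within 7 moves, so the order of the required stops is forced.
Route from 8: up to 3, right to 4, 2× down (reaching 14), 2× left (reaching 12), up to 7 — 7 moves in all.
Check: all required cells visited; 7 ≤ 7 moves.

8 - 3 - 4 - 9 - 14 - 13 - 12 - 7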